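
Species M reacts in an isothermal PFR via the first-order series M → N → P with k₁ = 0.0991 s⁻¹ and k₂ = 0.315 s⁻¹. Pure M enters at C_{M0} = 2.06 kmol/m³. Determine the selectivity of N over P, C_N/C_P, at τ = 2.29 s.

Solving the coupled first-order balances gives C_N(τ) = [k₁/(k₂−k₁)]·C_{M0}·(e^(−k₁τ) − e^(−k₂τ)).
e^(−k₁τ) = e^(−0.0991×2.29) = e^(−0.2269) = 0.7970; e^(−k₂τ) = e^(−0.7214) = 0.4861.
C_N = 0.0991×2.06/(0.315−0.0991) × (0.7970−0.4861) = 0.9456×0.3109 = 0.2939 kmol/m³.
C_M = C_{M0}e^(−k₁τ) = 1.642 kmol/m³, so C_P = C_{M0}−C_M−C_N = 0.1243 kmol/m³; C_N/C_P = 2.36.

2.36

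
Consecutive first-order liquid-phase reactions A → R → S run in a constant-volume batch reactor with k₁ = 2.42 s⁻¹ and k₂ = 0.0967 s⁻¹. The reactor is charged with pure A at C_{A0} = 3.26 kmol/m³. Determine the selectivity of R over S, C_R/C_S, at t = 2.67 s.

Solving the coupled first-order balances gives C_R(t) = [k₁/(k₂−k₁)]·C_{A0}·(e^(−k₁t) − e^(−k₂t)).
e^(−k₁t) = e^(−2.42×2.67) = e^(−6.461) = 0.001563; e^(−k₂t) = e^(−0.2582) = 0.7724.
C_R = 2.42×3.26/(0.0967−2.42) × (0.001563−0.7724) = (-3.396)×(-0.7709) = 2.618 kmol/m³.
C_A = C_{A0}e^(−k₁t) = 0.005094 kmol/m³, so C_S = C_{A0}−C_A−C_R = 0.6372 kmol/m³; C_R/C_S = 4.11.

4.11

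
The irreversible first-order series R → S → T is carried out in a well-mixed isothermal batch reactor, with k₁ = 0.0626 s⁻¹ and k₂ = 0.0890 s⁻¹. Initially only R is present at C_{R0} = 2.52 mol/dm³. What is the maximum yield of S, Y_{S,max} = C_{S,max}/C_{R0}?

Evaluating C_S at t_opt = ln(k₂/k₁)/(k₂−k₁) gives C_{S,max}/C_{R0} = (k₁/k₂)^[k₂/(k₂−k₁)].
= (0.0626/0.0890)^(0.0890/(0.0890−0.0626)) = (0.7034)^(3.371) = 0.3054.

0.305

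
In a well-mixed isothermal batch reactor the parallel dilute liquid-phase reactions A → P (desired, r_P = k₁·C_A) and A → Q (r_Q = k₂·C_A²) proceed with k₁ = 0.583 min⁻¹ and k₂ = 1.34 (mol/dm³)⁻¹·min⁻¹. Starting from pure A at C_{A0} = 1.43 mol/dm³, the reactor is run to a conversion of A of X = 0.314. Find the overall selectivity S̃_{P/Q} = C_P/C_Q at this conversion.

C_A = C_{A0}(1−X) = 0.9810 mol/dm³.
Along a PFR/batch, dC_P/dC_A = −r_P/(r_P+r_Q) = −k₁/(k₁+k₂·C_A).
Integrating from C_{A0} to C_A: C_P = (0.583/1.34)·ln[(0.583+1.34·1.43)/(0.583+1.34·0.981)] = 0.4351·ln(2.499/1.898) = 0.1198 mol/dm³.
C_Q = (C_{A0}−C_A)−C_P = 0.3292 mol/dm³; S̃_{P/Q} = 0.1198/0.3292 = 0.364.

0.364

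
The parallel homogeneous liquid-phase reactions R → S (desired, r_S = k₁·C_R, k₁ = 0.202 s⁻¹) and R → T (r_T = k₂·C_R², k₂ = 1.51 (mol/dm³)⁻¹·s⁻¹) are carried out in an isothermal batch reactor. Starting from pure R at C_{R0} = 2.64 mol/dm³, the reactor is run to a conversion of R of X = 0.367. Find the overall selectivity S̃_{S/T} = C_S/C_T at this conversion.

0.0631

C_R = C_{R0}(1−X) = 1.671 mol/dm³.
Along a PFR/batch, dC_S/dC_R = −r_S/(r_S+r_T) = −k₁/(k₁+k₂·C_R).
Integrating from C_{R0} to C_R: C_S = (0.202/1.51)·ln[(0.202+1.51·2.64)/(0.202+1.51·1.67)] = 0.1338·ln(4.188/2.725) = 0.05748 mol/dm³.
C_T = (C_{R0}−C_R)−C_S = 0.9114 mol/dm³; S̃_{S/T} = 0.05748/0.9114 = 0.0631.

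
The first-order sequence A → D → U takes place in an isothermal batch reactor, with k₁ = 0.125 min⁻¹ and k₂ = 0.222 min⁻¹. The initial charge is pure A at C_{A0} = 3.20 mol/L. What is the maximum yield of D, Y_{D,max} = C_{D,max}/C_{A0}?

At the optimum, C_{D,max}/C_{A0} = (k₁/k₂)^[k₂/(k₂−k₁)].
= (0.125/0.222)^(0.222/(0.222−0.125)) = (0.5631)^(2.289) = 0.2686.

0.269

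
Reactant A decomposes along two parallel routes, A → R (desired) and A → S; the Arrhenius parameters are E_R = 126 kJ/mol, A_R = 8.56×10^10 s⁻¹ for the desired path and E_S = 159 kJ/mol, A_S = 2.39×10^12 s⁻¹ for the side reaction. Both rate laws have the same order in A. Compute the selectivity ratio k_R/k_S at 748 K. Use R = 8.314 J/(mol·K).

Since both paths have the same order in A, the concentration cancels and S_{R/S} = k_R/k_S = (A_R/A_S)·exp[(E_S−E_R)/(RT)].
(E_S−E_R)/(RT) = (159−126)×10³/(8.314×748) = 33000/6219 = 5.306.
k_R/k_S = (8.56×10^10/2.39×10^12)·exp(5.306) = 0.03582 × 201.6 = 7.22.
Since E_R < E_S, lowering the temperature improves selectivity toward R.

7.22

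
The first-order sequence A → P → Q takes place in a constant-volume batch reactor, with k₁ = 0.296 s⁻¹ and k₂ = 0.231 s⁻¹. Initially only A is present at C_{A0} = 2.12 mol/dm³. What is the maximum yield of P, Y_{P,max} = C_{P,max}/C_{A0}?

0.414

Evaluating C_P at t_opt = ln(k₂/k₁)/(k₂−k₁) gives C_{P,max}/C_{A0} = (k₁/k₂)^[k₂/(k₂−k₁)].
= (0.296/0.231)^(0.231/(0.231−0.296)) = (1.281)^(-3.554) = 0.4143.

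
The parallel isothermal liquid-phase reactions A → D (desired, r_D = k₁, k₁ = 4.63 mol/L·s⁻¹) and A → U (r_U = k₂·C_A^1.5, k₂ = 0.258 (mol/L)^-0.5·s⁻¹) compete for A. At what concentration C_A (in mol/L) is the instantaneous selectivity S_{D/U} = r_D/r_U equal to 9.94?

1.48 mol/L

S_{D/U} = (k₁/k₂)·C_A^-1.5 ⇒ C_A = (S·k₂/k₁)^(1/(-1.5)).
= (9.94×0.258/4.63)^(-0.6667) = (0.5539)^(-0.6667) = 1.48 mol/L.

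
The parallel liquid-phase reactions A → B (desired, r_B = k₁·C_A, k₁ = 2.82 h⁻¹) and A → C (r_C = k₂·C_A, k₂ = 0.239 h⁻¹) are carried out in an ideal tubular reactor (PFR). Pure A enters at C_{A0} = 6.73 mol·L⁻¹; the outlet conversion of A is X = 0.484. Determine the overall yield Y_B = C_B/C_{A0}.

0.446

C_A = C_{A0}(1−X) = 3.473 mol·L⁻¹.
Both paths are first order in A, so the instantaneous fraction to B is constant: dC_B/d(−C_A) = k₁/(k₁+k₂) = 0.9219.
C_B = 0.9219·(C_{A0}−C_A) = 0.9219×3.257 = 3.00 mol·L⁻¹.
Y_B = C_B/C_{A0} = 3.003/6.73 = 0.446.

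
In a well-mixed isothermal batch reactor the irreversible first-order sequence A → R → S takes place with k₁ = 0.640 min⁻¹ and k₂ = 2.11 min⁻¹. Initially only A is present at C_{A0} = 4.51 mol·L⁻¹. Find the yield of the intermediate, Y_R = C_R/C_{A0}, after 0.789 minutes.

For first-order series with pure A initially, C_R(t) = k₁C_{A0}/(k₂−k₁)·(e^(−k₁t) − e^(−k₂t)).
e^(−k₁t) = e^(−0.640×0.789) = e^(−0.5050) = 0.6035; e^(−k₂t) = e^(−1.665) = 0.1892.
C_R = 0.640×4.51/(2.11−0.640) × (0.6035−0.1892) = 1.964×0.4143 = 0.8135 mol·L⁻¹.
Y_R = C_R/C_{A0} = 0.8135/4.51 = 0.180.

0.180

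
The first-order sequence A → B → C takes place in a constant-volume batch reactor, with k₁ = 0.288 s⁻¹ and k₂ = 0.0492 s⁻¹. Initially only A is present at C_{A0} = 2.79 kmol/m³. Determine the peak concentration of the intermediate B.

1.94 kmol/m³

At the optimum, C_{B,max}/C_{A0} = (k₁/k₂)^[k₂/(k₂−k₁)].
= (0.288/0.0492)^(0.0492/(0.0492−0.288)) = (5.854)^(-0.2060) = 0.6948.
C_{B,max} = 0.6948×2.79 = 1.94 kmol/m³.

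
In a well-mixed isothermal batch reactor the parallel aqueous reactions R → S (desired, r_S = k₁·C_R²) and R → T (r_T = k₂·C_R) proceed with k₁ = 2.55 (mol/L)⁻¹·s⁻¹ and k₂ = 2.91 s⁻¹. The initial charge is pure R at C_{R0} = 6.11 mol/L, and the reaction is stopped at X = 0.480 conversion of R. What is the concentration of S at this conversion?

C_R = C_{R0}(1−X) = 3.177 mol/L.
Along a PFR/batch, dC_T/dC_R = −r_T/(r_S+r_T) = −k₂/(k₂+k₁·C_R).
Integrating from C_{R0} to C_R: C_T = (2.91/2.55)·ln[(2.91+2.55·6.11)/(2.91+2.55·3.18)] = 1.141·ln(18.49/11.01) = 0.5915 mol/L.
Then C_S = (C_{R0}−C_R) − C_T = 2.933 − 0.5915 = 2.341 mol/L.

2.34 mol/L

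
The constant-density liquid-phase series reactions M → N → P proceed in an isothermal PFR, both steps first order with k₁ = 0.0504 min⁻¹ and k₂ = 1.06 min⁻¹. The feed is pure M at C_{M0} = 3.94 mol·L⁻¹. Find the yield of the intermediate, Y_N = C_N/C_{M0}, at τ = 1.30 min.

0.0342

The intermediate concentration in a first-order A→B→C sequence is C_N = k₁C_{M0}(e^(−k₁τ) − e^(−k₂τ))/(k₂−k₁).
e^(−k₁τ) = e^(−0.0504×1.30) = e^(−0.06552) = 0.9366; e^(−k₂τ) = e^(−1.378) = 0.2521.
C_N = 0.0504×3.94/(1.06−0.0504) × (0.9366−0.2521) = 0.1967×0.6845 = 0.1346 mol·L⁻¹.
Y_N = C_N/C_{M0} = 0.1346/3.94 = 0.0342.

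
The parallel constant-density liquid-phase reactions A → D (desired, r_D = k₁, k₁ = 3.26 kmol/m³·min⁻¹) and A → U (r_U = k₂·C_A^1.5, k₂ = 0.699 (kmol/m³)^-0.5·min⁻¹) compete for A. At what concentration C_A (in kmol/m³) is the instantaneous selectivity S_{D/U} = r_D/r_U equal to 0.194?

S_{D/U} = (k₁/k₂)·C_A^-1.5 ⇒ C_A = (S·k₂/k₁)^(1/(-1.5)).
= (0.194×0.699/3.26)^(-0.6667) = (0.04160)^(-0.6667) = 8.33 kmol/m³.

8.33 kmol/m³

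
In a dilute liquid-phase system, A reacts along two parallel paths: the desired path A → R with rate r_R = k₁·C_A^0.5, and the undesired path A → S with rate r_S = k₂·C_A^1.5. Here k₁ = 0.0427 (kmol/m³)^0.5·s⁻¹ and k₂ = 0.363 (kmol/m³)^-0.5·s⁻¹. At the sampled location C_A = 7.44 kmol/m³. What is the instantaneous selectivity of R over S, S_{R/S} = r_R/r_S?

0.0158

S_{R/S} = r_R/r_S = (k₁·C_A^0.5)/(k₂·C_A^1.5) = (k₁/k₂)·C_A⁻¹.
= (0.0427×7.440^0.5) / (0.363×7.440^1.5) = 0.1165/7.367 = 0.0158.
The undesired path is higher order in A, so low C_A (CSTR or dilute feed) favours R.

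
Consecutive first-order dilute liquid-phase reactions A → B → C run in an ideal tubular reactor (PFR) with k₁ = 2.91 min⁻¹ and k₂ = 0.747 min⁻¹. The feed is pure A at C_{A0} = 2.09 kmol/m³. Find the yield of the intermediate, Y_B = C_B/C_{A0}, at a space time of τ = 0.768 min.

For first-order series with pure A initially, C_B(τ) = k₁C_{A0}/(k₂−k₁)·(e^(−k₁τ) − e^(−k₂τ)).
e^(−k₁τ) = e^(−2.91×0.768) = e^(−2.235) = 0.1070; e^(−k₂τ) = e^(−0.5737) = 0.5634.
C_B = 2.91×2.09/(0.747−2.91) × (0.1070−0.5634) = (-2.812)×(-0.4564) = 1.283 kmol/m³.
Y_B = C_B/C_{A0} = 1.283/2.09 = 0.614.

0.614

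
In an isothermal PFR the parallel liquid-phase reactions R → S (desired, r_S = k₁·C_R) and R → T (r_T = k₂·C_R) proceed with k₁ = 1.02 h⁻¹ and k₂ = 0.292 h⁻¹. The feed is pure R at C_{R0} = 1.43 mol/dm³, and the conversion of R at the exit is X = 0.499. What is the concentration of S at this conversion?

C_R = C_{R0}(1−X) = 0.7164 mol/dm³.
Both paths are first order in R, so the instantaneous fraction to S is constant: dC_S/d(−C_R) = k₁/(k₁+k₂) = 0.7774.
C_S = 0.7774·(C_{R0}−C_R) = 0.7774×0.7136 = 0.555 mol/dm³.

0.555 mol/dm³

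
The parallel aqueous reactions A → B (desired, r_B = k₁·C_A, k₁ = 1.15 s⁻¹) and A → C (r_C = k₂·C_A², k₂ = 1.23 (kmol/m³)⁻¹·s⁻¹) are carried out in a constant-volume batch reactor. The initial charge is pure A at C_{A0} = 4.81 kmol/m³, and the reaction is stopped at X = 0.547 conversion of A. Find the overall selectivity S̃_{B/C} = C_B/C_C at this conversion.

C_A = C_{A0}(1−X) = 2.179 kmol/m³.
Along a PFR/batch, dC_B/dC_A = −r_B/(r_B+r_C) = −k₁/(k₁+k₂·C_A).
Integrating from C_{A0} to C_A: C_B = (1.15/1.23)·ln[(1.15+1.23·4.81)/(1.15+1.23·2.18)] = 0.9350·ln(7.066/3.830) = 0.5726 kmol/m³.
C_C = (C_{A0}−C_A)−C_B = 2.058 kmol/m³; S̃_{B/C} = 0.5726/2.058 = 0.278.

0.278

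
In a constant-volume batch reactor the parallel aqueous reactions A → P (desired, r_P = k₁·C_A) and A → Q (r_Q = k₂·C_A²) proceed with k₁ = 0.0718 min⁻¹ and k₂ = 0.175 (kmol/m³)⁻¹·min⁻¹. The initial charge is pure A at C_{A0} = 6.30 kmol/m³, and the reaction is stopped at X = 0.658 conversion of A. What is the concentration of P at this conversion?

C_A = C_{A0}(1−X) = 2.155 kmol/m³.
Along a PFR/batch, dC_P/dC_A = −r_P/(r_P+r_Q) = −k₁/(k₁+k₂·C_A).
Integrating from C_{A0} to C_A: C_P = (0.0718/0.175)·ln[(0.0718+0.175·6.30)/(0.0718+0.175·2.15)] = 0.4103·ln(1.174/0.4489) = 0.3946 kmol/m³.

0.395 kmol/m³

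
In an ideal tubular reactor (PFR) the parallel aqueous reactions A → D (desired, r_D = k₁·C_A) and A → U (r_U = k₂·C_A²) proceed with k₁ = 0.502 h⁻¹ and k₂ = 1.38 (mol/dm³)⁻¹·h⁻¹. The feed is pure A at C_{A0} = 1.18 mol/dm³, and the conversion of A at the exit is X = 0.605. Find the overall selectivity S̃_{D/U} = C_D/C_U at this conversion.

C_A = C_{A0}(1−X) = 0.4661 mol/dm³.
Along a PFR/batch, dC_D/dC_A = −r_D/(r_D+r_U) = −k₁/(k₁+k₂·C_A).
Integrating from C_{A0} to C_A: C_D = (0.502/1.38)·ln[(0.502+1.38·1.18)/(0.502+1.38·0.466)] = 0.3638·ln(2.130/1.145) = 0.2258 mol/dm³.
C_U = (C_{A0}−C_A)−C_D = 0.4881 mol/dm³; S̃_{D/U} = 0.2258/0.4881 = 0.463.

0.463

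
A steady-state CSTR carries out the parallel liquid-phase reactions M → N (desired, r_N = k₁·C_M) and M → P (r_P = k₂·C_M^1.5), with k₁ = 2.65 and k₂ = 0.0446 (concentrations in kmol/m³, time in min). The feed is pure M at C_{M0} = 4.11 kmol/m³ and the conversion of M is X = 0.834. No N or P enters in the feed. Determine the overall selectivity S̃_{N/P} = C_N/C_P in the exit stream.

Exit C_M = C_{M0}(1−X) = 4.11×0.166 = 0.6823 kmol/m³.
In a CSTR the entire volume is at exit conditions, so r_N = 2.65×0.6823 = 1.808 and r_P = 0.0446×0.6823^1.5 = 0.02513.
Overall selectivity = C_N/C_P = r_Nτ/(r_Pτ) = r_N/r_P = 71.9.

71.9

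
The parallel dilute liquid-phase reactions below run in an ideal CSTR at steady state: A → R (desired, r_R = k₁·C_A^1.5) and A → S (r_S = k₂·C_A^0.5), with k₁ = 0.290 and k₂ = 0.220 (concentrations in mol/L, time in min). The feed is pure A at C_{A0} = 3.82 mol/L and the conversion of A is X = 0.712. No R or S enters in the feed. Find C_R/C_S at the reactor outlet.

1.45

Exit C_A = C_{A0}(1−X) = 3.82×0.288 = 1.100 mol/L.
Rates in a CSTR are evaluated at the outlet concentration: r_R = 0.290×1.100^1.5 = 0.3346, r_S = 0.220×1.100^0.5 = 0.2308.
Overall selectivity = C_R/C_S = r_Rτ/(r_Sτ) = r_R/r_S = 1.45.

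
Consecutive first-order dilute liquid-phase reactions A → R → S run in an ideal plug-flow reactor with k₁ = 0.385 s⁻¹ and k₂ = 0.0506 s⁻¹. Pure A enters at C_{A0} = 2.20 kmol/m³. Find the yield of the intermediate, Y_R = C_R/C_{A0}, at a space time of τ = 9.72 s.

0.677

For first-order series with pure A initially, C_R(τ) = k₁C_{A0}/(k₂−k₁)·(e^(−k₁τ) − e^(−k₂τ)).
e^(−k₁τ) = e^(−0.385×9.72) = e^(−3.742) = 0.02370; e^(−k₂τ) = e^(−0.4918) = 0.6115.
C_R = 0.385×2.20/(0.0506−0.385) × (0.02370−0.6115) = (-2.533)×(-0.5878) = 1.489 kmol/m³.
Y_R = C_R/C_{A0} = 1.489/2.20 = 0.677.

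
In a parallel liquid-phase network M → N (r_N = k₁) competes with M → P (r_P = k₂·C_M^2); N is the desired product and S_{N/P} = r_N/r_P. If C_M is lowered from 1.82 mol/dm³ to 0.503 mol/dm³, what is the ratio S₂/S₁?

13.1

S_{N/P} = (k₁/k₂)·C_M^-2, so S₂/S₁ = (C_{M,2}/C_{M,1})^-2.
= (0.503/1.82)^(-2) = (0.2764)^(-2) = 13.1.
Selectivity toward N rises as C_M falls — low-concentration operation is favoured.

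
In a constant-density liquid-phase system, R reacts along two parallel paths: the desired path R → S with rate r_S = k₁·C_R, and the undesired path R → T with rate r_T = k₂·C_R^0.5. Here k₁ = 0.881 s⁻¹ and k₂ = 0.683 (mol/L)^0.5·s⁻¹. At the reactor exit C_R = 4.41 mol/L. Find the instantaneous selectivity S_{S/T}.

2.71

S_{S/T} = r_S/r_T = (k₁·C_R)/(k₂·C_R^0.5) = (k₁/k₂)·C_R^0.5.
= (0.881×4.410) / (0.683×4.410^0.5) = 3.885/1.434 = 2.71.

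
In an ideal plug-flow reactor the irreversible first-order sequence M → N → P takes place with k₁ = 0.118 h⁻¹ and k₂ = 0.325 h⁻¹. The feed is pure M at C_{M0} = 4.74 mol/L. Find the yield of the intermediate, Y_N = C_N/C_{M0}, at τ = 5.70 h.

For first-order series with pure M initially, C_N(τ) = k₁C_{M0}/(k₂−k₁)·(e^(−k₁τ) − e^(−k₂τ)).
e^(−k₁τ) = e^(−0.118×5.70) = e^(−0.6726) = 0.5104; e^(−k₂τ) = e^(−1.853) = 0.1568.
C_N = 0.118×4.74/(0.325−0.118) × (0.5104−0.1568) = 2.702×0.3535 = 0.9553 mol/L.
Y_N = C_N/C_{M0} = 0.9553/4.74 = 0.202.

0.202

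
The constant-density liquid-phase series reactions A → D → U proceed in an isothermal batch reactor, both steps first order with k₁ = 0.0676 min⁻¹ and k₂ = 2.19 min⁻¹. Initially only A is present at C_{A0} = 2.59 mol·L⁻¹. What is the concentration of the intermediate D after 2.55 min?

0.0691 mol·L⁻¹

For first-order series with pure A initially, C_D(t) = k₁C_{A0}/(k₂−k₁)·(e^(−k₁t) − e^(−k₂t)).
e^(−k₁t) = e^(−0.0676×2.55) = e^(−0.1724) = 0.8417; e^(−k₂t) = e^(−5.584) = 0.003756.
C_D = 0.0676×2.59/(2.19−0.0676) × (0.8417−0.003756) = 0.08249×0.8379 = 0.06912 mol·L⁻¹.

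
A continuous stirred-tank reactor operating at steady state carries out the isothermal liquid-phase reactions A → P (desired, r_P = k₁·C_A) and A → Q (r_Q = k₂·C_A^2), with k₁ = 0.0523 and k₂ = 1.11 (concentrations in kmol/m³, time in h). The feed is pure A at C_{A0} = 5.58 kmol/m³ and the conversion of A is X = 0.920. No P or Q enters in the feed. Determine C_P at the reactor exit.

0.490 kmol/m³

Exit C_A = C_{A0}(1−X) = 5.58×0.0800 = 0.4464 kmol/m³.
Rates in a CSTR are evaluated at the outlet concentration: r_P = 0.0523×0.4464 = 0.02335, r_Q = 1.11×0.4464^2 = 0.2212.
Fraction of consumed A going to P: r_P/(r_P+r_Q) = 0.09547.
C_P = 0.09547·C_{A0}·X = 0.09547×5.58×0.920 = 0.490 kmol/m³.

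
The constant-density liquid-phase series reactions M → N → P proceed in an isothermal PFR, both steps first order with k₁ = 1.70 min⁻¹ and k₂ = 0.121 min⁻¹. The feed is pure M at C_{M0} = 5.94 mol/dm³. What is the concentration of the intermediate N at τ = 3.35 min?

4.24 mol/dm³

The intermediate concentration in a first-order A→B→C sequence is C_N = k₁C_{M0}(e^(−k₁τ) − e^(−k₂τ))/(k₂−k₁).
e^(−k₁τ) = e^(−1.70×3.35) = e^(−5.695) = 0.003363; e^(−k₂τ) = e^(−0.4053) = 0.6667.
C_N = 1.70×5.94/(0.121−1.70) × (0.003363−0.6667) = (-6.395)×(-0.6634) = 4.242 mol/dm³.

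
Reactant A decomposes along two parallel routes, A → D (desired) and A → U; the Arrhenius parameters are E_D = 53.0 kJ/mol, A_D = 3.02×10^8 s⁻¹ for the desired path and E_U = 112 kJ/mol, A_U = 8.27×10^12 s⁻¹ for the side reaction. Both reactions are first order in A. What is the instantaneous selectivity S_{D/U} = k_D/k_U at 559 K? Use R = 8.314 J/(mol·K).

11.9

Since both paths have the same order in A, the concentration cancels and S_{D/U} = k_D/k_U = (A_D/A_U)·exp[(E_U−E_D)/(RT)].
(E_U−E_D)/(RT) = (112−53.0)×10³/(8.314×559) = 59000/4648 = 12.69.
k_D/k_U = (3.02×10^8/8.27×10^12)·exp(12.69) = 3.652×10^-5 × 3.261×10^5 = 11.9.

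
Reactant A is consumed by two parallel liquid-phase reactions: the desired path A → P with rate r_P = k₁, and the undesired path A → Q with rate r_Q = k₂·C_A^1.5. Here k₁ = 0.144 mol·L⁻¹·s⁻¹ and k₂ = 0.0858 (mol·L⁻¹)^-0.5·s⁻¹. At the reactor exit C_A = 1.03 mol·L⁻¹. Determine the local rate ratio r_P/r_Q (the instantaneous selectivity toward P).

1.61

S_{P/Q} = r_P/r_Q = (k₁)/(k₂·C_A^1.5) = (k₁/k₂)·C_A^-1.5.
= (0.144) / (0.0858×1.030^1.5) = 0.1440/0.08969 = 1.61.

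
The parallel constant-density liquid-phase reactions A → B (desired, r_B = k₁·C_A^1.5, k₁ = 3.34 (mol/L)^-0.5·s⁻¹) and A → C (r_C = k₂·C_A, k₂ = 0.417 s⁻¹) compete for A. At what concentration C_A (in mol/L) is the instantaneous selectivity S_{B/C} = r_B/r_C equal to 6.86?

0.734 mol/L

S_{B/C} = (k₁/k₂)·C_A^0.5 ⇒ C_A = (S·k₂/k₁)^(2).
= (6.86×0.417/3.34)^(2) = (0.8565)^(2) = 0.734 mol/L.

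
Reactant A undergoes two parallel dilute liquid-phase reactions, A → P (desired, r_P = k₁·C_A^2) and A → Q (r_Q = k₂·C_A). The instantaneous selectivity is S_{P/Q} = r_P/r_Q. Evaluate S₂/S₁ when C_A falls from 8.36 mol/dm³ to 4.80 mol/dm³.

S_{P/Q} = (k₁/k₂)·C_A, so S₂/S₁ = (C_{A,2}/C_{A,1}).
= 4.80/8.36 = 0.574.

0.574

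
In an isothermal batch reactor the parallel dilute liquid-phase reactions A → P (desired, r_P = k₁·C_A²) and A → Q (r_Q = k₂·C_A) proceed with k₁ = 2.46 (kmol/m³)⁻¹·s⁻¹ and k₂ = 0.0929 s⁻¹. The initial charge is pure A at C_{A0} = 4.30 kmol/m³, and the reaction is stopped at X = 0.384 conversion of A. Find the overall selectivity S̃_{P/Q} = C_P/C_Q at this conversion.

90.3

C_A = C_{A0}(1−X) = 2.649 kmol/m³.
Along a PFR/batch, dC_Q/dC_A = −r_Q/(r_P+r_Q) = −k₂/(k₂+k₁·C_A).
Integrating from C_{A0} to C_A: C_Q = (0.0929/2.46)·ln[(0.0929+2.46·4.30)/(0.0929+2.46·2.65)] = 0.03776·ln(10.67/6.609) = 0.01809 kmol/m³.
Then C_P = (C_{A0}−C_A) − C_Q = 1.651 − 0.01809 = 1.633 kmol/m³.
S̃_{P/Q} = C_P/C_Q = 1.633/0.01809 = 90.3.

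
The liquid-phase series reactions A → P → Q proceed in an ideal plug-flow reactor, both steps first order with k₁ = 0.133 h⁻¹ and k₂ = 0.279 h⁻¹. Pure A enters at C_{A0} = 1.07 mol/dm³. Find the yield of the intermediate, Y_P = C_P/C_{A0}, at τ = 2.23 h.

0.188

For first-order series with pure A initially, C_P(τ) = k₁C_{A0}/(k₂−k₁)·(e^(−k₁τ) − e^(−k₂τ)).
e^(−k₁τ) = e^(−0.133×2.23) = e^(−0.2966) = 0.7433; e^(−k₂τ) = e^(−0.6222) = 0.5368.
C_P = 0.133×1.07/(0.279−0.133) × (0.7433−0.5368) = 0.9747×0.2066 = 0.2013 mol/dm³.
Y_P = C_P/C_{A0} = 0.2013/1.07 = 0.188.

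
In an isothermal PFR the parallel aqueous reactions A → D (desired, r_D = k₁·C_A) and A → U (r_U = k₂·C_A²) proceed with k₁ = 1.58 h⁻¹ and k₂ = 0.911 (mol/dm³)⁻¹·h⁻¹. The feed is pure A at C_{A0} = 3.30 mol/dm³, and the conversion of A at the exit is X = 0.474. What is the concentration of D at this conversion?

0.645 mol/dm³

C_A = C_{A0}(1−X) = 1.736 mol/dm³.
Along a PFR/batch, dC_D/dC_A = −r_D/(r_D+r_U) = −k₁/(k₁+k₂·C_A).
Integrating from C_{A0} to C_A: C_D = (1.58/0.911)·ln[(1.58+0.911·3.30)/(1.58+0.911·1.74)] = 1.734·ln(4.586/3.161) = 0.6453 mol/dm³.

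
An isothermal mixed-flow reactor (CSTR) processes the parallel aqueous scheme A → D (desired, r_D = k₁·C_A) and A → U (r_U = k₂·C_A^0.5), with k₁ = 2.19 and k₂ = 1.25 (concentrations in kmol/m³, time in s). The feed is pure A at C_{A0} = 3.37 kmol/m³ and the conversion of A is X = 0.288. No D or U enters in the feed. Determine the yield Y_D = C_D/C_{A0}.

Exit C_A = C_{A0}(1−X) = 3.37×0.712 = 2.399 kmol/m³.
A CSTR operates uniformly at the exit composition, giving r_D = 5.255 and r_U = 1.936 (each k·C_A^n at C_A = 2.399).
Fraction of consumed A going to D: r_D/(r_D+r_U) = 0.7307.
C_D = 0.7307·C_{A0}·X = 0.7307×3.37×0.288 = 0.709 kmol/m³; Y_D = C_D/C_{A0} = 0.210.

0.210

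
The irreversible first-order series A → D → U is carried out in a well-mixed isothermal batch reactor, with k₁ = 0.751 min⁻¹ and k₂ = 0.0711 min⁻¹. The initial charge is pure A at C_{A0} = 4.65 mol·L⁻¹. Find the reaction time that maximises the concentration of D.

For first-order series the maximum of C_D occurs at t_opt = ln(k₂/k₁)/(k₂−k₁).
= ln(0.0711/0.751)/(0.0711−0.751) = ln(0.09467)/-0.6799 = -2.357/-0.6799 = 3.47 min.

3.47 min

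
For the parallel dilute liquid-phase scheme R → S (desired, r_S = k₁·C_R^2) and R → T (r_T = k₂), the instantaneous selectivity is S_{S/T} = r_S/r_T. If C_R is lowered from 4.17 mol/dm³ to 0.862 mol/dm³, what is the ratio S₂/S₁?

0.0427

S_{S/T} = (k₁/k₂)·C_R^2, so S₂/S₁ = (C_{R,2}/C_{R,1})^2.
= (0.862/4.17)^2 = (0.2067)^2 = 0.0427.
Selectivity toward S falls as C_R falls — high-concentration operation is favoured.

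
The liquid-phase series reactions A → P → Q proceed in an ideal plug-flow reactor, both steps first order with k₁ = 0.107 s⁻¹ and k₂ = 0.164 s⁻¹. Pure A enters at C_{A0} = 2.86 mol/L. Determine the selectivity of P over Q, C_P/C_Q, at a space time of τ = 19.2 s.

0.225

The intermediate concentration in a first-order A→B→C sequence is C_P = k₁C_{A0}(e^(−k₁τ) − e^(−k₂τ))/(k₂−k₁).
e^(−k₁τ) = e^(−0.107×19.2) = e^(−2.054) = 0.1282; e^(−k₂τ) = e^(−3.149) = 0.04290.
C_P = 0.107×2.86/(0.164−0.107) × (0.1282−0.04290) = 5.369×0.08527 = 0.4578 mol/L.
C_A = C_{A0}e^(−k₁τ) = 0.3666 mol/L, so C_Q = C_{A0}−C_A−C_P = 2.036 mol/L; C_P/C_Q = 0.225.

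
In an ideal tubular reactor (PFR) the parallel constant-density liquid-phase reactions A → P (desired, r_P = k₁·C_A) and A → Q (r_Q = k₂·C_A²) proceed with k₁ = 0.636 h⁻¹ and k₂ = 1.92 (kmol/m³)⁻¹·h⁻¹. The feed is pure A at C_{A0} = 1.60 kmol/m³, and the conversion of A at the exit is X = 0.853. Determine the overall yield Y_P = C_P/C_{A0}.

C_A = C_{A0}(1−X) = 0.2352 kmol/m³.
Along a PFR/batch, dC_P/dC_A = −r_P/(r_P+r_Q) = −k₁/(k₁+k₂·C_A).
Integrating from C_{A0} to C_A: C_P = (0.636/1.92)·ln[(0.636+1.92·1.60)/(0.636+1.92·0.235)] = 0.3313·ln(3.708/1.088) = 0.4063 kmol/m³.
Y_P = C_P/C_{A0} = 0.4063/1.60 = 0.254.

0.254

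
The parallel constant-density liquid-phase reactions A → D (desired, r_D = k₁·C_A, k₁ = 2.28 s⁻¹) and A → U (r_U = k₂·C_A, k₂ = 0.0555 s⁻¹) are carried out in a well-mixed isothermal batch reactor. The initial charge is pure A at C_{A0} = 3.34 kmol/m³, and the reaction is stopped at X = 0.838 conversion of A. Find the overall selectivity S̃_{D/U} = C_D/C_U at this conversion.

41.1

C_A = C_{A0}(1−X) = 0.5411 kmol/m³.
Both paths are first order in A, so the instantaneous fraction to D is constant: dC_D/d(−C_A) = k₁/(k₁+k₂) = 0.9762.
C_D = 0.9762·(C_{A0}−C_A) = 0.9762×2.799 = 2.73 kmol/m³.
C_U = (C_{A0}−C_A)−C_D = 0.06651 kmol/m³; S̃_{D/U} = 2.732/0.06651 = 41.1.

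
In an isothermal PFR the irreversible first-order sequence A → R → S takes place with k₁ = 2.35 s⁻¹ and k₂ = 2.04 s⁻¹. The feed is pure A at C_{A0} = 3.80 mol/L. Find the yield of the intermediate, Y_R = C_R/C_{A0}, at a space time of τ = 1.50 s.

The intermediate concentration in a first-order A→B→C sequence is C_R = k₁C_{A0}(e^(−k₁τ) − e^(−k₂τ))/(k₂−k₁).
e^(−k₁τ) = e^(−2.35×1.50) = e^(−3.525) = 0.02945; e^(−k₂τ) = e^(−3.060) = 0.04689.
C_R = 2.35×3.80/(2.04−2.35) × (0.02945−0.04689) = (-28.81)×(-0.01744) = 0.5023 mol/L.
Y_R = C_R/C_{A0} = 0.5023/3.80 = 0.132.

0.132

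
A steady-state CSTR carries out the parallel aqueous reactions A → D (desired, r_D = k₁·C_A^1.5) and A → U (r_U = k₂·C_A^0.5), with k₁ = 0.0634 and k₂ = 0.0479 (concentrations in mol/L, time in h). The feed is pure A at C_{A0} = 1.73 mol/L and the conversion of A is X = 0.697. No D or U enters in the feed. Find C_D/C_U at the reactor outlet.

0.694

Exit C_A = C_{A0}(1−X) = 1.73×0.303 = 0.5242 mol/L.
In a CSTR the entire volume is at exit conditions, so r_D = 0.0634×0.5242^1.5 = 0.02406 and r_U = 0.0479×0.5242^0.5 = 0.03468.
Overall selectivity = C_D/C_U = r_Dτ/(r_Uτ) = r_D/r_U = 0.694.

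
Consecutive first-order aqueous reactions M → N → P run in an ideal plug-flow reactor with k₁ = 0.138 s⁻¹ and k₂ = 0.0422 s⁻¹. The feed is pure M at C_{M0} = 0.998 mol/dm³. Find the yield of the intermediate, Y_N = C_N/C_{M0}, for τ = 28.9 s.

0.399

Solving the coupled first-order balances gives C_N(τ) = [k₁/(k₂−k₁)]·C_{M0}·(e^(−k₁τ) − e^(−k₂τ)).
e^(−k₁τ) = e^(−0.138×28.9) = e^(−3.988) = 0.01853; e^(−k₂τ) = e^(−1.220) = 0.2954.
C_N = 0.138×0.998/(0.0422−0.138) × (0.01853−0.2954) = (-1.438)×(-0.2768) = 0.3980 mol/dm³.
Y_N = C_N/C_{M0} = 0.3980/0.998 = 0.399.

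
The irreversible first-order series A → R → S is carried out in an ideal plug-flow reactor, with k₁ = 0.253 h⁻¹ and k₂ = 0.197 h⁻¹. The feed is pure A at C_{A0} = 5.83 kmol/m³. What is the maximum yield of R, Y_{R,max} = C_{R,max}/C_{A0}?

0.415

At the optimum, C_{R,max}/C_{A0} = (k₁/k₂)^[k₂/(k₂−k₁)].
= (0.253/0.197)^(0.197/(0.197−0.253)) = (1.284)^(-3.518) = 0.4147.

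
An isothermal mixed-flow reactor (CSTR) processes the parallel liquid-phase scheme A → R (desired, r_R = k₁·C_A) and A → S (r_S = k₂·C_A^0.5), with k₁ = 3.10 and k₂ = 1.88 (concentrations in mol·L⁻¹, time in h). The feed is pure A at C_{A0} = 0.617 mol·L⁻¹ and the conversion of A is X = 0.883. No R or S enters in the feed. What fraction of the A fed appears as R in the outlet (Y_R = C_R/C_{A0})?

Exit C_A = C_{A0}(1−X) = 0.617×0.117 = 0.07219 mol·L⁻¹.
A CSTR operates uniformly at the exit composition, giving r_R = 0.2238 and r_S = 0.5051 (each k·C_A^n at C_A = 0.07219).
Fraction of consumed A going to R: r_R/(r_R+r_S) = 0.3070.
C_R = 0.3070·C_{A0}·X = 0.3070×0.617×0.883 = 0.167 mol·L⁻¹; Y_R = C_R/C_{A0} = 0.271.

0.271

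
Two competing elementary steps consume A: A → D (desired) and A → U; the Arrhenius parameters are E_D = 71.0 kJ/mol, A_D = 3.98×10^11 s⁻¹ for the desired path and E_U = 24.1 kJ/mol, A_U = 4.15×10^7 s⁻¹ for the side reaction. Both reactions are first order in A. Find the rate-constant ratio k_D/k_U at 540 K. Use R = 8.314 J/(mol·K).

0.279

k_D/k_U = (A_D/A_U)·exp[−(E_D−E_U)/(RT)] = (A_D/A_U)·exp[(E_U−E_D)/(RT)].
(E_U−E_D)/(RT) = (24.1−71.0)×10³/(8.314×540) = -46900/4490 = -10.45.
k_D/k_U = (3.98×10^11/4.15×10^7)·exp(-10.45) = 9590 × 2.905×10^-5 = 0.279.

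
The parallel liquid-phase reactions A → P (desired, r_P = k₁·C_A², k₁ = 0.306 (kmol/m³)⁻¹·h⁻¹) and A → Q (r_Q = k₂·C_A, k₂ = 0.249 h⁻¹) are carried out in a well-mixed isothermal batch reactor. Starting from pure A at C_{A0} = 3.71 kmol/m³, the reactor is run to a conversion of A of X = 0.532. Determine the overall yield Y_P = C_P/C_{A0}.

0.406

C_A = C_{A0}(1−X) = 1.736 kmol/m³.
Along a PFR/batch, dC_Q/dC_A = −r_Q/(r_P+r_Q) = −k₂/(k₂+k₁·C_A).
Integrating from C_{A0} to C_A: C_Q = (0.249/0.306)·ln[(0.249+0.306·3.71)/(0.249+0.306·1.74)] = 0.8137·ln(1.384/0.7803) = 0.4665 kmol/m³.
Then C_P = (C_{A0}−C_A) − C_Q = 1.974 − 0.4665 = 1.507 kmol/m³.
Y_P = C_P/C_{A0} = 1.507/3.71 = 0.406.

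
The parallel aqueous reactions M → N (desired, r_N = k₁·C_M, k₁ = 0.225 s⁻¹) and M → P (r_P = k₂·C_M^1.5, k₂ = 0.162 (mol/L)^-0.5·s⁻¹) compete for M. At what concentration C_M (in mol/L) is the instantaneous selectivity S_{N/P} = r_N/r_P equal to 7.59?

0.0335 mol/L

S_{N/P} = (k₁/k₂)·C_M^-0.5 ⇒ C_M = (S·k₂/k₁)^(-2).
= (7.59×0.162/0.225)^(-2) = (5.465)^(-2) = 0.0335 mol/L.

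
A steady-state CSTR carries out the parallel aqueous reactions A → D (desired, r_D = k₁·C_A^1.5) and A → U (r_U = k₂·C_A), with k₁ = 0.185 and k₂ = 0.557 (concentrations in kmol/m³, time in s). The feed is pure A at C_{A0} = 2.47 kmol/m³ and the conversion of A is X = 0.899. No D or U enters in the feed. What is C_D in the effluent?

0.316 kmol/m³

Exit C_A = C_{A0}(1−X) = 2.47×0.101 = 0.2495 kmol/m³.
A CSTR operates uniformly at the exit composition, giving r_D = 0.02305 and r_U = 0.1390 (each k·C_A^n at C_A = 0.2495).
Fraction of consumed A going to D: r_D/(r_D+r_U) = 0.1423.
C_D = 0.1423·C_{A0}·X = 0.1423×2.47×0.899 = 0.316 kmol/m³.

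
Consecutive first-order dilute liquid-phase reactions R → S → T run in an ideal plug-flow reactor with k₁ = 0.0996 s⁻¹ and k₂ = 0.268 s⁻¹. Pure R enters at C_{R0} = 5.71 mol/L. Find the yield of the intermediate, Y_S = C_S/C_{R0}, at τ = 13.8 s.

0.135

For first-order series with pure R initially, C_S(τ) = k₁C_{R0}/(k₂−k₁)·(e^(−k₁τ) − e^(−k₂τ)).
e^(−k₁τ) = e^(−0.0996×13.8) = e^(−1.374) = 0.2530; e^(−k₂τ) = e^(−3.698) = 0.02476.
C_S = 0.0996×5.71/(0.268−0.0996) × (0.2530−0.02476) = 3.377×0.2282 = 0.7707 mol/L.
Y_S = C_S/C_{R0} = 0.7707/5.71 = 0.135.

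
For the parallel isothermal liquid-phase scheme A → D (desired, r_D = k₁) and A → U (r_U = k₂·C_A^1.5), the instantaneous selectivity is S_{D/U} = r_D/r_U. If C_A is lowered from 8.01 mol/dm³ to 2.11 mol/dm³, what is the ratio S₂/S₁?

7.40

S_{D/U} = (k₁/k₂)·C_A^-1.5, so S₂/S₁ = (C_{A,2}/C_{A,1})^-1.5.
= (2.11/8.01)^(-1.5) = (0.2634)^(-1.5) = 7.40.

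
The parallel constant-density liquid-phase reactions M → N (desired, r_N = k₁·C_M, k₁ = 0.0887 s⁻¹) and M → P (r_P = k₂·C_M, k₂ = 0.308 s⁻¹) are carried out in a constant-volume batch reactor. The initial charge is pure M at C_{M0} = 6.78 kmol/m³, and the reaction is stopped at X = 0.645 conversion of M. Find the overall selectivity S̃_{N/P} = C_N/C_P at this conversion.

0.288

C_M = C_{M0}(1−X) = 2.407 kmol/m³.
Both paths are first order in M, so the instantaneous fraction to N is constant: dC_N/d(−C_M) = k₁/(k₁+k₂) = 0.2236.
C_N = 0.2236·(C_{M0}−C_M) = 0.2236×4.373 = 0.978 kmol/m³.
C_P = (C_{M0}−C_M)−C_N = 3.395 kmol/m³; S̃_{N/P} = 0.9778/3.395 = 0.288.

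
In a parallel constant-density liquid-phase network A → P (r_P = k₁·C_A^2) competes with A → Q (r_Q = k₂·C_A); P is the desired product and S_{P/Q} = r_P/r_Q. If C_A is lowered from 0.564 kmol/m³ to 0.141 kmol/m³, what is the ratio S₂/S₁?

S_{P/Q} = (k₁/k₂)·C_A, so S₂/S₁ = (C_{A,2}/C_{A,1}).
= 0.141/0.564 = 0.250.
Selectivity toward P falls as C_A falls — high-concentration operation is favoured.

0.250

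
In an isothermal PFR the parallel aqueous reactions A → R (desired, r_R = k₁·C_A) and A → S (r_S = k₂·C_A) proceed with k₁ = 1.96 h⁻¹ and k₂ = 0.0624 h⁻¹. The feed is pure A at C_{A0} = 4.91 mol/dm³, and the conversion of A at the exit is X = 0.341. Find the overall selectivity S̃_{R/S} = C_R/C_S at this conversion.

31.4

C_A = C_{A0}(1−X) = 3.236 mol/dm³.
Both paths are first order in A, so the instantaneous fraction to R is constant: dC_R/d(−C_A) = k₁/(k₁+k₂) = 0.9691.
C_R = 0.9691·(C_{A0}−C_A) = 0.9691×1.674 = 1.62 mol/dm³.
C_S = (C_{A0}−C_A)−C_R = 0.05166 mol/dm³; S̃_{R/S} = 1.623/0.05166 = 31.4.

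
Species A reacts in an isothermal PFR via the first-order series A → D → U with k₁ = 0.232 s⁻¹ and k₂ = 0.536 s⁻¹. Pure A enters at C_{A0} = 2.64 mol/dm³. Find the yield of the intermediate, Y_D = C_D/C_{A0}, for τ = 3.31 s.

0.225

For first-order series with pure A initially, C_D(τ) = k₁C_{A0}/(k₂−k₁)·(e^(−k₁τ) − e^(−k₂τ)).
e^(−k₁τ) = e^(−0.232×3.31) = e^(−0.7679) = 0.4640; e^(−k₂τ) = e^(−1.774) = 0.1696.
C_D = 0.232×2.64/(0.536−0.232) × (0.4640−0.1696) = 2.015×0.2944 = 0.5930 mol/dm³.
Y_D = C_D/C_{A0} = 0.5930/2.64 = 0.225.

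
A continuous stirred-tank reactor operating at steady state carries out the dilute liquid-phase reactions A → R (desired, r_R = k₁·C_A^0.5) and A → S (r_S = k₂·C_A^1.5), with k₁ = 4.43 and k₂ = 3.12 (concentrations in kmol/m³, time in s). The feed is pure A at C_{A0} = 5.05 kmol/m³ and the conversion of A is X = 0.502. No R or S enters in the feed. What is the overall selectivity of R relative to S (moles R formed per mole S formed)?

Exit C_A = C_{A0}(1−X) = 5.05×0.498 = 2.515 kmol/m³.
Rates in a CSTR are evaluated at the outlet concentration: r_R = 4.43×2.515^0.5 = 7.025, r_S = 3.12×2.515^1.5 = 12.44.
Overall selectivity = C_R/C_S = r_Rτ/(r_Sτ) = r_R/r_S = 0.565.

0.565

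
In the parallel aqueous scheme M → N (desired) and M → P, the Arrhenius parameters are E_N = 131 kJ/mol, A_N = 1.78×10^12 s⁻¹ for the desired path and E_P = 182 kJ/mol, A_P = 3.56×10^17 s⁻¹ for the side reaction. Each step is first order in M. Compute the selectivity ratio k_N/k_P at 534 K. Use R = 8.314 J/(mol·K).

k_N/k_P = (A_N/A_P)·exp[−(E_N−E_P)/(RT)] = (A_N/A_P)·exp[(E_P−E_N)/(RT)].
(E_P−E_N)/(RT) = (182−131)×10³/(8.314×534) = 51000/4440 = 11.49.
k_N/k_P = (1.78×10^12/3.56×10^17)·exp(11.49) = 5.000×10^-6 × 97472 = 0.487.

0.487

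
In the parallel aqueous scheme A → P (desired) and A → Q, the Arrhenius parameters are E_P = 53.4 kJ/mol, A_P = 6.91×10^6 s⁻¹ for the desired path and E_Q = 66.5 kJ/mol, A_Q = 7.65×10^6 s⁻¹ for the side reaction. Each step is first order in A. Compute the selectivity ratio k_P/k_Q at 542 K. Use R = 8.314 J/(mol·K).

16.5

k_P/k_Q = (A_P/A_Q)·exp[−(E_P−E_Q)/(RT)] = (A_P/A_Q)·exp[(E_Q−E_P)/(RT)].
(E_Q−E_P)/(RT) = (66.5−53.4)×10³/(8.314×542) = 13100/4506 = 2.907.
k_P/k_Q = (6.91×10^6/7.65×10^6)·exp(2.907) = 0.9033 × 18.30 = 16.5.
Since E_P < E_Q, lowering the temperature improves selectivity toward P.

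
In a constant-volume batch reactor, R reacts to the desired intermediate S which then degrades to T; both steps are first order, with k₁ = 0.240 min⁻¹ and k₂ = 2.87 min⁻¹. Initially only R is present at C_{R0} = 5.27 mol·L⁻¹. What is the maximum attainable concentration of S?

For a first-order series the maximum intermediate yield is C_{S,max}/C_{R0} = (k₁/k₂)^[k₂/(k₂−k₁)].
= (0.240/2.87)^(2.87/(2.87−0.240)) = (0.08362)^(1.091) = 0.06668.
C_{S,max} = 0.06668×5.27 = 0.351 mol·L⁻¹.

0.351 mol·L⁻¹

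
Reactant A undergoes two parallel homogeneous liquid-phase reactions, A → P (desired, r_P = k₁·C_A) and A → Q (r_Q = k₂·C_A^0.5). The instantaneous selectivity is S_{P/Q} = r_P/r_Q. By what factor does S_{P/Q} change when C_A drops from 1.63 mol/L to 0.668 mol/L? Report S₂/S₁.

S_{P/Q} = (k₁/k₂)·C_A^0.5, so S₂/S₁ = (C_{A,2}/C_{A,1})^0.5.
= (0.668/1.63)^0.5 = (0.4098)^0.5 = 0.640.

0.640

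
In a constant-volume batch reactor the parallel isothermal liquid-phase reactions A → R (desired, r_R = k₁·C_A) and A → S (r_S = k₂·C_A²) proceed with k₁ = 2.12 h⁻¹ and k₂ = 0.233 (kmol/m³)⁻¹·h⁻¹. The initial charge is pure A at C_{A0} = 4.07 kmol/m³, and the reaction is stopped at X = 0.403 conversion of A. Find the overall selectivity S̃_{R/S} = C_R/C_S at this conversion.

C_A = C_{A0}(1−X) = 2.430 kmol/m³.
Along a PFR/batch, dC_R/dC_A = −r_R/(r_R+r_S) = −k₁/(k₁+k₂·C_A).
Integrating from C_{A0} to C_A: C_R = (2.12/0.233)·ln[(2.12+0.233·4.07)/(2.12+0.233·2.43)] = 9.099·ln(3.068/2.686) = 1.210 kmol/m³.
C_S = (C_{A0}−C_A)−C_R = 0.4299 kmol/m³; S̃_{R/S} = 1.210/0.4299 = 2.82.

2.82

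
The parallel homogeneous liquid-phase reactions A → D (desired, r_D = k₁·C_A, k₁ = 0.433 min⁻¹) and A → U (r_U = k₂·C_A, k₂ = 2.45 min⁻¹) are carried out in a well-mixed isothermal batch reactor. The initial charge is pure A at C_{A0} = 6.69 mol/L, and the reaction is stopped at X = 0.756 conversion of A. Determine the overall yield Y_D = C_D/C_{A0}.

0.114

C_A = C_{A0}(1−X) = 1.632 mol/L.
Both paths are first order in A, so the instantaneous fraction to D is constant: dC_D/d(−C_A) = k₁/(k₁+k₂) = 0.1502.
C_D = 0.1502·(C_{A0}−C_A) = 0.1502×5.058 = 0.760 mol/L.
Y_D = C_D/C_{A0} = 0.7596/6.69 = 0.114.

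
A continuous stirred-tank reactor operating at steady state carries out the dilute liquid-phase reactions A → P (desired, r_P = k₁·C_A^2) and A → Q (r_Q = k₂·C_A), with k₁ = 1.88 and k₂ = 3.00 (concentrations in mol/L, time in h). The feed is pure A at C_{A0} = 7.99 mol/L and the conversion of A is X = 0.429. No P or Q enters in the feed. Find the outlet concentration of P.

2.54 mol/L

Exit C_A = C_{A0}(1−X) = 7.99×0.571 = 4.562 mol/L.
In a CSTR the entire volume is at exit conditions, so r_P = 1.88×4.562^2 = 39.13 and r_Q = 3.00×4.562 = 13.69.
Fraction of consumed A going to P: r_P/(r_P+r_Q) = 0.7409.
C_P = 0.7409·C_{A0}·X = 0.7409×7.99×0.429 = 2.54 mol/L.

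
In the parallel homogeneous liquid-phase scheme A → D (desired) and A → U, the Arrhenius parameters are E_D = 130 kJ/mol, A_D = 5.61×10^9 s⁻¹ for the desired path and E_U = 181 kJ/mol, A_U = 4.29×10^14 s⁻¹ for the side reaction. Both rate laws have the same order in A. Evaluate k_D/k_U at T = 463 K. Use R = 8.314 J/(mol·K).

7.42

Since both paths have the same order in A, the concentration cancels and S_{D/U} = k_D/k_U = (A_D/A_U)·exp[(E_U−E_D)/(RT)].
(E_U−E_D)/(RT) = (181−130)×10³/(8.314×463) = 51000/3849 = 13.25.
k_D/k_U = (5.61×10^9/4.29×10^14)·exp(13.25) = 1.308×10^-5 × 5.674×10^5 = 7.42.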